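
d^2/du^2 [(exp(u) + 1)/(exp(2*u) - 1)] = (exp(u) + 1)*exp(u)/(exp(3*u) - 3*exp(2*u) + 3*exp(u) - 1)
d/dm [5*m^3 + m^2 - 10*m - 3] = 15*m^2 + 2*m - 10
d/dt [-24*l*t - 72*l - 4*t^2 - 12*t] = -24*l - 8*t - 12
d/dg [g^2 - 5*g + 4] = 2*g - 5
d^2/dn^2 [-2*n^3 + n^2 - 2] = 2 - 12*n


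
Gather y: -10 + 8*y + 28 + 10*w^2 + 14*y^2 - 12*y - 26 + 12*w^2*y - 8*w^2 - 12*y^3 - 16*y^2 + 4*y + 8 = 12*w^2*y + 2*w^2 - 12*y^3 - 2*y^2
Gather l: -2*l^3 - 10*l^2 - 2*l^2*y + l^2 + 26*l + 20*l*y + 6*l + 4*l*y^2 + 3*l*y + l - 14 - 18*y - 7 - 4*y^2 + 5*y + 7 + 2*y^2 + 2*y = -2*l^3 + l^2*(-2*y - 9) + l*(4*y^2 + 23*y + 33) - 2*y^2 - 11*y - 14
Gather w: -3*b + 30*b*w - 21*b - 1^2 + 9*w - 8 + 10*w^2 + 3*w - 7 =-24*b + 10*w^2 + w*(30*b + 12) - 16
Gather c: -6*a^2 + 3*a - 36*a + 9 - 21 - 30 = -6*a^2 - 33*a - 42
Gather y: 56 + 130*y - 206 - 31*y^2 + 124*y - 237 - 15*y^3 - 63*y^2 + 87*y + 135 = -15*y^3 - 94*y^2 + 341*y - 252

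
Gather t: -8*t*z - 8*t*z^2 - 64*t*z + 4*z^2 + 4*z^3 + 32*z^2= t*(-8*z^2 - 72*z) + 4*z^3 + 36*z^2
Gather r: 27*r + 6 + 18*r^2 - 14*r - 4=18*r^2 + 13*r + 2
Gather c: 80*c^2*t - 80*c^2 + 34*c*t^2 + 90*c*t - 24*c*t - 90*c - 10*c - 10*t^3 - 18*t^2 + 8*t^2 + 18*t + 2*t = c^2*(80*t - 80) + c*(34*t^2 + 66*t - 100) - 10*t^3 - 10*t^2 + 20*t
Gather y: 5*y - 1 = 5*y - 1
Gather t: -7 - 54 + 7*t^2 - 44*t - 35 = 7*t^2 - 44*t - 96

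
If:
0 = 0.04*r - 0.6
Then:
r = 15.00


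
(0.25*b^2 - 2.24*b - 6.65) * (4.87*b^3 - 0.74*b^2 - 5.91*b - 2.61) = 1.2175*b^5 - 11.0938*b^4 - 32.2054*b^3 + 17.5069*b^2 + 45.1479*b + 17.3565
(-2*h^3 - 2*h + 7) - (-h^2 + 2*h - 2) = -2*h^3 + h^2 - 4*h + 9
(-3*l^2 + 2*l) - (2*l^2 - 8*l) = -5*l^2 + 10*l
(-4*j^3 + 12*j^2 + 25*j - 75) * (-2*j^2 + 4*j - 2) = 8*j^5 - 40*j^4 + 6*j^3 + 226*j^2 - 350*j + 150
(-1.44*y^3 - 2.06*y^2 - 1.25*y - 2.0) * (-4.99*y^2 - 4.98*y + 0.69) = 7.1856*y^5 + 17.4506*y^4 + 15.5027*y^3 + 14.7836*y^2 + 9.0975*y - 1.38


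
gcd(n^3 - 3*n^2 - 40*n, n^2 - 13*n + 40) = n - 8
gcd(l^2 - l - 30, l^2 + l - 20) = l + 5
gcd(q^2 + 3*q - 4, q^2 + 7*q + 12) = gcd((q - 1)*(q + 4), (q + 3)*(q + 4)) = q + 4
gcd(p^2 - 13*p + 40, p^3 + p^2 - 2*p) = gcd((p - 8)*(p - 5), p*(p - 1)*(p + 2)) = 1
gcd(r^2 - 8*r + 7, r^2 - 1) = r - 1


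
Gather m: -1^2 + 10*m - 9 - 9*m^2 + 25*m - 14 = -9*m^2 + 35*m - 24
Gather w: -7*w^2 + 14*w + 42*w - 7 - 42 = -7*w^2 + 56*w - 49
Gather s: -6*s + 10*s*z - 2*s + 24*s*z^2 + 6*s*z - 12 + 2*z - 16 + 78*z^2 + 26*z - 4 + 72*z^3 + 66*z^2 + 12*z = s*(24*z^2 + 16*z - 8) + 72*z^3 + 144*z^2 + 40*z - 32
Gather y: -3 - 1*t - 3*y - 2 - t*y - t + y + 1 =-2*t + y*(-t - 2) - 4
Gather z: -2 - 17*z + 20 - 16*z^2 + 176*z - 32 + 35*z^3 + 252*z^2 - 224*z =35*z^3 + 236*z^2 - 65*z - 14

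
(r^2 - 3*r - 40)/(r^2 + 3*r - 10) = (r - 8)/(r - 2)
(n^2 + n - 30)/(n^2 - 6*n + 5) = (n + 6)/(n - 1)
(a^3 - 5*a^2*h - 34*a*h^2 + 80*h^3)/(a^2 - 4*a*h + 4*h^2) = (a^2 - 3*a*h - 40*h^2)/(a - 2*h)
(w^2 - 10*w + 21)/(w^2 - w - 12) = (-w^2 + 10*w - 21)/(-w^2 + w + 12)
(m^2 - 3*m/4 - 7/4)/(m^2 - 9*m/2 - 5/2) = (-4*m^2 + 3*m + 7)/(2*(-2*m^2 + 9*m + 5))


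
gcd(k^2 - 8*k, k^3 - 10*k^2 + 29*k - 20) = 1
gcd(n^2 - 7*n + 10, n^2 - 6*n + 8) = n - 2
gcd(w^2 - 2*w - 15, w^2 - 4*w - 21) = w + 3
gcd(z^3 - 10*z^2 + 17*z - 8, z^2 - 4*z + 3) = z - 1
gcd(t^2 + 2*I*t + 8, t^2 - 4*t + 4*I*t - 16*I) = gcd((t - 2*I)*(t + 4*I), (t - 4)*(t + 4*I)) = t + 4*I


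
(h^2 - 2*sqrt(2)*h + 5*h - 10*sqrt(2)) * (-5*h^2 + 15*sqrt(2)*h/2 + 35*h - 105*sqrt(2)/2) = -5*h^4 + 10*h^3 + 35*sqrt(2)*h^3/2 - 35*sqrt(2)*h^2 + 145*h^2 - 1225*sqrt(2)*h/2 + 60*h + 1050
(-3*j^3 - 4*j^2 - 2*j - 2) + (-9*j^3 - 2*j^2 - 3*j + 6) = -12*j^3 - 6*j^2 - 5*j + 4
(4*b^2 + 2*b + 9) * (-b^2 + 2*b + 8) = -4*b^4 + 6*b^3 + 27*b^2 + 34*b + 72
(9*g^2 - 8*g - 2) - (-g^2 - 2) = 10*g^2 - 8*g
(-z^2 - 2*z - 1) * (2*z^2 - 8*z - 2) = -2*z^4 + 4*z^3 + 16*z^2 + 12*z + 2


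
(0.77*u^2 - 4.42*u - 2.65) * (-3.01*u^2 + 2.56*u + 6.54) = -2.3177*u^4 + 15.2754*u^3 + 1.6971*u^2 - 35.6908*u - 17.331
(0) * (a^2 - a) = 0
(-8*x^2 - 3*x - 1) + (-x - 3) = -8*x^2 - 4*x - 4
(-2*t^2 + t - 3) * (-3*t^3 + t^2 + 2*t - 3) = 6*t^5 - 5*t^4 + 6*t^3 + 5*t^2 - 9*t + 9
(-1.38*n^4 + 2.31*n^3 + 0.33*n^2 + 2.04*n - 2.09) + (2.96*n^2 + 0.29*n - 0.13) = -1.38*n^4 + 2.31*n^3 + 3.29*n^2 + 2.33*n - 2.22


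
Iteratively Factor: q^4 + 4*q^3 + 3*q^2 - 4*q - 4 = (q + 2)*(q^3 + 2*q^2 - q - 2) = (q + 2)^2*(q^2 - 1) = (q + 1)*(q + 2)^2*(q - 1)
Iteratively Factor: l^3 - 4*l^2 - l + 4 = (l - 4)*(l^2 - 1) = (l - 4)*(l + 1)*(l - 1)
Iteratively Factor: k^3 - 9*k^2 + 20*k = (k - 4)*(k^2 - 5*k) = k*(k - 4)*(k - 5)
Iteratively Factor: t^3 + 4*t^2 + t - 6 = (t - 1)*(t^2 + 5*t + 6) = (t - 1)*(t + 2)*(t + 3)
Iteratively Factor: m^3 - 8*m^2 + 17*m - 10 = (m - 2)*(m^2 - 6*m + 5) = (m - 2)*(m - 1)*(m - 5)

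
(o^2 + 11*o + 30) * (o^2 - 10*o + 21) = o^4 + o^3 - 59*o^2 - 69*o + 630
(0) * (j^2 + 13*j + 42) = 0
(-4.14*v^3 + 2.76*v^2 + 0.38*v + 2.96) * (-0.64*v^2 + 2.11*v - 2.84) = 2.6496*v^5 - 10.5018*v^4 + 17.338*v^3 - 8.931*v^2 + 5.1664*v - 8.4064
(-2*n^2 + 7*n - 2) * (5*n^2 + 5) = -10*n^4 + 35*n^3 - 20*n^2 + 35*n - 10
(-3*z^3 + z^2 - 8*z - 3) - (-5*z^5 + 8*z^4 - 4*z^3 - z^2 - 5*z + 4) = 5*z^5 - 8*z^4 + z^3 + 2*z^2 - 3*z - 7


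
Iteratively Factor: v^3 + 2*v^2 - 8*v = (v)*(v^2 + 2*v - 8) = v*(v - 2)*(v + 4)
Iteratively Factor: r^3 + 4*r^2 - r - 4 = (r + 1)*(r^2 + 3*r - 4) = (r + 1)*(r + 4)*(r - 1)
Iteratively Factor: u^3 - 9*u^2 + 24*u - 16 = (u - 4)*(u^2 - 5*u + 4) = (u - 4)*(u - 1)*(u - 4)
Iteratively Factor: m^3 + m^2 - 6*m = (m - 2)*(m^2 + 3*m) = m*(m - 2)*(m + 3)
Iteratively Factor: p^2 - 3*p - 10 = (p + 2)*(p - 5)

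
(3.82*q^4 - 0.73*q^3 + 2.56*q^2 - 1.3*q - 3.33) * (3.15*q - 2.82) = 12.033*q^5 - 13.0719*q^4 + 10.1226*q^3 - 11.3142*q^2 - 6.8235*q + 9.3906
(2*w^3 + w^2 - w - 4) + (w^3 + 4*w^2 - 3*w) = 3*w^3 + 5*w^2 - 4*w - 4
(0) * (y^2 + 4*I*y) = 0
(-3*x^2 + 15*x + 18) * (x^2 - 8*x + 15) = -3*x^4 + 39*x^3 - 147*x^2 + 81*x + 270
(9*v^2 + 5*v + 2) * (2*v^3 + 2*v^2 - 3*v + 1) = 18*v^5 + 28*v^4 - 13*v^3 - 2*v^2 - v + 2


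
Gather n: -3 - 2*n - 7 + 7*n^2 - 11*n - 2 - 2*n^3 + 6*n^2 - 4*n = -2*n^3 + 13*n^2 - 17*n - 12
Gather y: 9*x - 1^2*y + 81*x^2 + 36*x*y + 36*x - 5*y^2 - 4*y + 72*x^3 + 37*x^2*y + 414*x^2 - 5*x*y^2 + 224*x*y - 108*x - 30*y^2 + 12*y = 72*x^3 + 495*x^2 - 63*x + y^2*(-5*x - 35) + y*(37*x^2 + 260*x + 7)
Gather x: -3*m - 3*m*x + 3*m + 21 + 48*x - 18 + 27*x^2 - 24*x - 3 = 27*x^2 + x*(24 - 3*m)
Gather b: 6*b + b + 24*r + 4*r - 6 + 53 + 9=7*b + 28*r + 56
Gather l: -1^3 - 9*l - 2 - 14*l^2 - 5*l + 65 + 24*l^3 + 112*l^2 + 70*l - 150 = 24*l^3 + 98*l^2 + 56*l - 88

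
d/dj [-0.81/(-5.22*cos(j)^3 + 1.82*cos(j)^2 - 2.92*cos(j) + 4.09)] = (12.6846*cos(j)^2 - 2.9484*cos(j) + 2.3652)*sin(j)/(5.22*cos(j)^3 - 1.82*cos(j)^2 + 2.92*cos(j) - 4.09)^2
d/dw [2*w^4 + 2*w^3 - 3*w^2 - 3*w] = 8*w^3 + 6*w^2 - 6*w - 3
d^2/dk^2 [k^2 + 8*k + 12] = 2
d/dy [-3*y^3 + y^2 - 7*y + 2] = -9*y^2 + 2*y - 7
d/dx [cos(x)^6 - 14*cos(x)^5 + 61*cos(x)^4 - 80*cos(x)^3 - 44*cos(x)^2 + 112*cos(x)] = 2*(-3*cos(x)^5 + 35*cos(x)^4 - 122*cos(x)^3 + 120*cos(x)^2 + 44*cos(x) - 56)*sin(x)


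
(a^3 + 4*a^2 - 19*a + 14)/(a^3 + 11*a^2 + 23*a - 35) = (a - 2)/(a + 5)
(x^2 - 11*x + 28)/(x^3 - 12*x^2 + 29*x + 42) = (x - 4)/(x^2 - 5*x - 6)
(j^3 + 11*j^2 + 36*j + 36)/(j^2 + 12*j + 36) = (j^2 + 5*j + 6)/(j + 6)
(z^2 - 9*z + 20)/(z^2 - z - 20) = (z - 4)/(z + 4)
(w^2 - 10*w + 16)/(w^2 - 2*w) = (w - 8)/w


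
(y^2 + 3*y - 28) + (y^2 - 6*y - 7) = 2*y^2 - 3*y - 35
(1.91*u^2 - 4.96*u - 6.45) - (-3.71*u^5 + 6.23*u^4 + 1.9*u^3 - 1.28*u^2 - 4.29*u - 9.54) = 3.71*u^5 - 6.23*u^4 - 1.9*u^3 + 3.19*u^2 - 0.67*u + 3.09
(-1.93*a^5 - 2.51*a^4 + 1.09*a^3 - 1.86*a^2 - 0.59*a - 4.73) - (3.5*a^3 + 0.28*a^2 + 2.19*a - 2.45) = -1.93*a^5 - 2.51*a^4 - 2.41*a^3 - 2.14*a^2 - 2.78*a - 2.28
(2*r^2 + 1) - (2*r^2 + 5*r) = 1 - 5*r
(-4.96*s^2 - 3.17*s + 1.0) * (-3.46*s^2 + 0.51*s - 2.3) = 17.1616*s^4 + 8.4386*s^3 + 6.3313*s^2 + 7.801*s - 2.3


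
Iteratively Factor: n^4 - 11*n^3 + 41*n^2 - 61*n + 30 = (n - 5)*(n^3 - 6*n^2 + 11*n - 6) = (n - 5)*(n - 2)*(n^2 - 4*n + 3) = (n - 5)*(n - 2)*(n - 1)*(n - 3)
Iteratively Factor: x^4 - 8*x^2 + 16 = (x + 2)*(x^3 - 2*x^2 - 4*x + 8) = (x - 2)*(x + 2)*(x^2 - 4) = (x - 2)^2*(x + 2)*(x + 2)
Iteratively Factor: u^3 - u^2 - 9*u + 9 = (u - 1)*(u^2 - 9) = (u - 1)*(u + 3)*(u - 3)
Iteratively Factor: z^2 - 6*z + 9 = (z - 3)*(z - 3)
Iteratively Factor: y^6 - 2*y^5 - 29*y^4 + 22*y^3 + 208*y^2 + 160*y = (y + 2)*(y^5 - 4*y^4 - 21*y^3 + 64*y^2 + 80*y) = (y - 5)*(y + 2)*(y^4 + y^3 - 16*y^2 - 16*y) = (y - 5)*(y - 4)*(y + 2)*(y^3 + 5*y^2 + 4*y) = y*(y - 5)*(y - 4)*(y + 2)*(y^2 + 5*y + 4) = y*(y - 5)*(y - 4)*(y + 1)*(y + 2)*(y + 4)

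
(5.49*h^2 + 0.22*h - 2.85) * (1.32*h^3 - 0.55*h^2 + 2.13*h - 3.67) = 7.2468*h^5 - 2.7291*h^4 + 7.8107*h^3 - 18.1122*h^2 - 6.8779*h + 10.4595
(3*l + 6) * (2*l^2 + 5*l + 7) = 6*l^3 + 27*l^2 + 51*l + 42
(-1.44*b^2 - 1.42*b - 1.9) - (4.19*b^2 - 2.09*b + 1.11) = -5.63*b^2 + 0.67*b - 3.01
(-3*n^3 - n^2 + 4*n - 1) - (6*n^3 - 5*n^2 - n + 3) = -9*n^3 + 4*n^2 + 5*n - 4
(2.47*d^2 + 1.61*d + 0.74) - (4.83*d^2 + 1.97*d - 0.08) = -2.36*d^2 - 0.36*d + 0.82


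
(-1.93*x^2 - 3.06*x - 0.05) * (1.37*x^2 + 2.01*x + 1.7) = -2.6441*x^4 - 8.0715*x^3 - 9.5001*x^2 - 5.3025*x - 0.085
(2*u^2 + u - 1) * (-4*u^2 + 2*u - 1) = -8*u^4 + 4*u^2 - 3*u + 1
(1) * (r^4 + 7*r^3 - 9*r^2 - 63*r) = r^4 + 7*r^3 - 9*r^2 - 63*r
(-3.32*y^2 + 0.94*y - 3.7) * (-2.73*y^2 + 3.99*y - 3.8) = 9.0636*y^4 - 15.813*y^3 + 26.4676*y^2 - 18.335*y + 14.06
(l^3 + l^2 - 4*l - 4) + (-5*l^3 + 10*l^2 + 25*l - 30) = -4*l^3 + 11*l^2 + 21*l - 34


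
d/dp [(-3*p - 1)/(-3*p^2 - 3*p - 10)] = 3*(-3*p^2 - 2*p + 9)/(9*p^4 + 18*p^3 + 69*p^2 + 60*p + 100)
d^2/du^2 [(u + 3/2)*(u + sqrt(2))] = 2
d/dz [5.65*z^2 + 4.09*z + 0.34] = 11.3*z + 4.09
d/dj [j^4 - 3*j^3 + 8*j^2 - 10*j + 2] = 4*j^3 - 9*j^2 + 16*j - 10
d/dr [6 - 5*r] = -5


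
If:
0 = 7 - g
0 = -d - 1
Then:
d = -1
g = 7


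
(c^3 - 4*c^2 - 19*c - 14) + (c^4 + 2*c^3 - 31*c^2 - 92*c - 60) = c^4 + 3*c^3 - 35*c^2 - 111*c - 74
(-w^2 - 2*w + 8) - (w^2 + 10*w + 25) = -2*w^2 - 12*w - 17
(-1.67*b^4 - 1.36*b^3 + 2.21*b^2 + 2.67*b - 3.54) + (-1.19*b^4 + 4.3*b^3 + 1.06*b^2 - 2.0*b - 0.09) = -2.86*b^4 + 2.94*b^3 + 3.27*b^2 + 0.67*b - 3.63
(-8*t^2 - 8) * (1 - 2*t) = 16*t^3 - 8*t^2 + 16*t - 8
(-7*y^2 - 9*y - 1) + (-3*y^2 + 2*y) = -10*y^2 - 7*y - 1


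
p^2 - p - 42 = (p - 7)*(p + 6)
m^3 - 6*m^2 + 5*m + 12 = (m - 4)*(m - 3)*(m + 1)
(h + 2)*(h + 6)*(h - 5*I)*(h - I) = h^4 + 8*h^3 - 6*I*h^3 + 7*h^2 - 48*I*h^2 - 40*h - 72*I*h - 60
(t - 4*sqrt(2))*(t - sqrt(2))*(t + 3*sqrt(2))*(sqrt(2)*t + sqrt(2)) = sqrt(2)*t^4 - 4*t^3 + sqrt(2)*t^3 - 22*sqrt(2)*t^2 - 4*t^2 - 22*sqrt(2)*t + 48*t + 48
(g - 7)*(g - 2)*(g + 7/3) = g^3 - 20*g^2/3 - 7*g + 98/3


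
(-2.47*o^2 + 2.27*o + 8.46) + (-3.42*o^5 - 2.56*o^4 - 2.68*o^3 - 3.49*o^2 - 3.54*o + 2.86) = -3.42*o^5 - 2.56*o^4 - 2.68*o^3 - 5.96*o^2 - 1.27*o + 11.32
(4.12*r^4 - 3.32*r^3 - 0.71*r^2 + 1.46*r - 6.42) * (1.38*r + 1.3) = 5.6856*r^5 + 0.774400000000002*r^4 - 5.2958*r^3 + 1.0918*r^2 - 6.9616*r - 8.346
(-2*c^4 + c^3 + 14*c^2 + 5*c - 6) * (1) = -2*c^4 + c^3 + 14*c^2 + 5*c - 6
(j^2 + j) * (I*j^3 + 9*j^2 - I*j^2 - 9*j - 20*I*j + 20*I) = I*j^5 + 9*j^4 - 21*I*j^3 - 9*j^2 + 20*I*j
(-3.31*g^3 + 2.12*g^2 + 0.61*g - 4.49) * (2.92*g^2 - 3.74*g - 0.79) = -9.6652*g^5 + 18.5698*g^4 - 3.5327*g^3 - 17.067*g^2 + 16.3107*g + 3.5471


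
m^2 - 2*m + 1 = (m - 1)^2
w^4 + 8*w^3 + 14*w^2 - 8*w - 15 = (w - 1)*(w + 1)*(w + 3)*(w + 5)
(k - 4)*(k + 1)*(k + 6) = k^3 + 3*k^2 - 22*k - 24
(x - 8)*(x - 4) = x^2 - 12*x + 32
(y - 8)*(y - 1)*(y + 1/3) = y^3 - 26*y^2/3 + 5*y + 8/3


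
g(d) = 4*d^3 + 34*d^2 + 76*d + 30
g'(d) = 12*d^2 + 68*d + 76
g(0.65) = 94.86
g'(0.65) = 125.27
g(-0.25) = 13.06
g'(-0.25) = 59.75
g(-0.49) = 0.45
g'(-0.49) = 45.56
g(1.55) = 244.38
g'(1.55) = 210.23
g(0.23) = 49.33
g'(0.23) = 92.27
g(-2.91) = -1.81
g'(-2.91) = -20.26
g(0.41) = 67.15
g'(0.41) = 105.90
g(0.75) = 107.81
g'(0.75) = 133.75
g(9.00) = 6384.00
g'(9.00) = 1660.00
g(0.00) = 30.00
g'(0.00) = 76.00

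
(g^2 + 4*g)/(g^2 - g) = (g + 4)/(g - 1)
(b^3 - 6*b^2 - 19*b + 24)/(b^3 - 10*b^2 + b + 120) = (b - 1)/(b - 5)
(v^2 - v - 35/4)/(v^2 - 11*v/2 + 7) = (v + 5/2)/(v - 2)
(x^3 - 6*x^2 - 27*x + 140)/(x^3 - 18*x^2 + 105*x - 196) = (x + 5)/(x - 7)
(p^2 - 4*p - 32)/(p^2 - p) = (p^2 - 4*p - 32)/(p*(p - 1))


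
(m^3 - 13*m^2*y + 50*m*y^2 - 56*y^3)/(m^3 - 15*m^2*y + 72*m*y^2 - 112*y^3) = (-m + 2*y)/(-m + 4*y)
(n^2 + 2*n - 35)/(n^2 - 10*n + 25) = (n + 7)/(n - 5)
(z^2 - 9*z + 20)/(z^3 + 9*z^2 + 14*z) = (z^2 - 9*z + 20)/(z*(z^2 + 9*z + 14))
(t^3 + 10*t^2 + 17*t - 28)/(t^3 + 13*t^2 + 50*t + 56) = (t - 1)/(t + 2)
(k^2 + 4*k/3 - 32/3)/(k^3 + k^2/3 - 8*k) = (k + 4)/(k*(k + 3))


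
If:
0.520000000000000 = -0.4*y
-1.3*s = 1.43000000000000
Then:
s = -1.10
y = -1.30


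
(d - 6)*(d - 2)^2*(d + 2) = d^4 - 8*d^3 + 8*d^2 + 32*d - 48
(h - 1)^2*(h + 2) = h^3 - 3*h + 2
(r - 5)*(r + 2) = r^2 - 3*r - 10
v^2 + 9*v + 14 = (v + 2)*(v + 7)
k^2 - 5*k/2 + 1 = (k - 2)*(k - 1/2)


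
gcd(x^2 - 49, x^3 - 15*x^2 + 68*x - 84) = x - 7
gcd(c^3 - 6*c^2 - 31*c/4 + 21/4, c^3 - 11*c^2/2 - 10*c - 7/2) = c - 7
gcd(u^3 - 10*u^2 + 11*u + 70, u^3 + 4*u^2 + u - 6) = u + 2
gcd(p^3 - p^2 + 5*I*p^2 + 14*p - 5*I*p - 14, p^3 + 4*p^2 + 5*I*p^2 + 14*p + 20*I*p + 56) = p^2 + 5*I*p + 14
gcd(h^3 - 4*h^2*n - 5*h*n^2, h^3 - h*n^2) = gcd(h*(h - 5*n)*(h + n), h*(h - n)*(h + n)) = h^2 + h*n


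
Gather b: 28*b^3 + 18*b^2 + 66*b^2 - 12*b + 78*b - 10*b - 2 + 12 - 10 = 28*b^3 + 84*b^2 + 56*b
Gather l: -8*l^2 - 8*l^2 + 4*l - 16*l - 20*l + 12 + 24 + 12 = -16*l^2 - 32*l + 48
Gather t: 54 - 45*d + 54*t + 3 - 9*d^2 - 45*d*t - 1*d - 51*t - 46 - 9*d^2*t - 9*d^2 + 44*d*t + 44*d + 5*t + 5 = -18*d^2 - 2*d + t*(-9*d^2 - d + 8) + 16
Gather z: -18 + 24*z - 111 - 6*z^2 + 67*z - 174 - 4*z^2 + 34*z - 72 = -10*z^2 + 125*z - 375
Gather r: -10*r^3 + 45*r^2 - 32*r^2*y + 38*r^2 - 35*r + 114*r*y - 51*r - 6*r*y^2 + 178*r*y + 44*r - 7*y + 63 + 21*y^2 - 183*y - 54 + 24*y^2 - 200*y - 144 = -10*r^3 + r^2*(83 - 32*y) + r*(-6*y^2 + 292*y - 42) + 45*y^2 - 390*y - 135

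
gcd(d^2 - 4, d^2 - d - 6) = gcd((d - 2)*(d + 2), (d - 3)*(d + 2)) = d + 2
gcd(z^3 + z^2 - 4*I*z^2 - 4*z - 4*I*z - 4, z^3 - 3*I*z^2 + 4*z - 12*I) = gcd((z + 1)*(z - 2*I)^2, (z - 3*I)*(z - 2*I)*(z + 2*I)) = z - 2*I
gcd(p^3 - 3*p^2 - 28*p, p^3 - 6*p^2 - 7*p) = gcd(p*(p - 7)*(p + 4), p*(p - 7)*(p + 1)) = p^2 - 7*p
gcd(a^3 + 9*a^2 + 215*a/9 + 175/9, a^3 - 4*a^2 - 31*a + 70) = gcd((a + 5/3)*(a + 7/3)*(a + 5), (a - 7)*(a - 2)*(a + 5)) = a + 5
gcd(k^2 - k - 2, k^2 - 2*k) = k - 2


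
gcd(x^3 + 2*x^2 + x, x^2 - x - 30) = 1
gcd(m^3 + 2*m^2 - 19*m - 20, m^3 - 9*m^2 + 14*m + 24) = m^2 - 3*m - 4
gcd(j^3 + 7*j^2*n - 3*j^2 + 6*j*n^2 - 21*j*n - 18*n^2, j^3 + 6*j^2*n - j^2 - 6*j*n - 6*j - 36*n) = j^2 + 6*j*n - 3*j - 18*n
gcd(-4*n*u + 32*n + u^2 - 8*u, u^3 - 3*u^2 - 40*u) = u - 8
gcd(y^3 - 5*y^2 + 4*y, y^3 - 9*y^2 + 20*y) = y^2 - 4*y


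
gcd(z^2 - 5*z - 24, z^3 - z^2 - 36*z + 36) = 1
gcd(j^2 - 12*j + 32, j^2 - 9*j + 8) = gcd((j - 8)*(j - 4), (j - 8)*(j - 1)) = j - 8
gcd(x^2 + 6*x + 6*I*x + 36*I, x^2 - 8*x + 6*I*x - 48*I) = x + 6*I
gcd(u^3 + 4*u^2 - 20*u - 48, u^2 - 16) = u - 4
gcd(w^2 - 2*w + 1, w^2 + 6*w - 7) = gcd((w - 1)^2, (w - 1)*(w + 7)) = w - 1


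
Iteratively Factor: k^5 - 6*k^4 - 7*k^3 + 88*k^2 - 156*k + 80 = (k - 2)*(k^4 - 4*k^3 - 15*k^2 + 58*k - 40) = (k - 2)*(k + 4)*(k^3 - 8*k^2 + 17*k - 10) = (k - 2)^2*(k + 4)*(k^2 - 6*k + 5) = (k - 5)*(k - 2)^2*(k + 4)*(k - 1)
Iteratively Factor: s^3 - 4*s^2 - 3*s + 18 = (s - 3)*(s^2 - s - 6) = (s - 3)^2*(s + 2)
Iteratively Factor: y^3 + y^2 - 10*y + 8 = (y - 2)*(y^2 + 3*y - 4) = (y - 2)*(y - 1)*(y + 4)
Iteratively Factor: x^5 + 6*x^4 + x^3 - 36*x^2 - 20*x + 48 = (x - 2)*(x^4 + 8*x^3 + 17*x^2 - 2*x - 24) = (x - 2)*(x + 3)*(x^3 + 5*x^2 + 2*x - 8) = (x - 2)*(x + 3)*(x + 4)*(x^2 + x - 2) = (x - 2)*(x + 2)*(x + 3)*(x + 4)*(x - 1)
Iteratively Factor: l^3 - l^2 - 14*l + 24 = (l + 4)*(l^2 - 5*l + 6) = (l - 3)*(l + 4)*(l - 2)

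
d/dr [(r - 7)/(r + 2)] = 9/(r + 2)^2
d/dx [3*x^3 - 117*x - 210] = 9*x^2 - 117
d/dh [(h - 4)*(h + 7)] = 2*h + 3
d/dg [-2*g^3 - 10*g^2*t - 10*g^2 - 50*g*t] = -6*g^2 - 20*g*t - 20*g - 50*t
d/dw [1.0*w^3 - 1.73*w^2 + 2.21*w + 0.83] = 3.0*w^2 - 3.46*w + 2.21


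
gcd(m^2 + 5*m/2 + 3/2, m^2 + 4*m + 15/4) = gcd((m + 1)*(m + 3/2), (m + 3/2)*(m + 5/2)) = m + 3/2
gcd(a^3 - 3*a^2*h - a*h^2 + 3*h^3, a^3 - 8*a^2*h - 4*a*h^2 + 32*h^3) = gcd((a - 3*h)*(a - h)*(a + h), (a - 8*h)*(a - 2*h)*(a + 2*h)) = 1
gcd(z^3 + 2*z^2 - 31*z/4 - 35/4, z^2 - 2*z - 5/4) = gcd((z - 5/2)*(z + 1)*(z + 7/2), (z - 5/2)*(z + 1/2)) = z - 5/2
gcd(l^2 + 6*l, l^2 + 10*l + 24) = l + 6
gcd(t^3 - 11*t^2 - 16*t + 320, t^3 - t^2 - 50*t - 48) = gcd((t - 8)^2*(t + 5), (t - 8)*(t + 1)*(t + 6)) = t - 8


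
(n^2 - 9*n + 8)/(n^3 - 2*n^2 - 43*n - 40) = (n - 1)/(n^2 + 6*n + 5)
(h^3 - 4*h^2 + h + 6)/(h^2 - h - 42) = (-h^3 + 4*h^2 - h - 6)/(-h^2 + h + 42)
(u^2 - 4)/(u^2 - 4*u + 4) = (u + 2)/(u - 2)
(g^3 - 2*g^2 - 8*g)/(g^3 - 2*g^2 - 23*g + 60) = g*(g + 2)/(g^2 + 2*g - 15)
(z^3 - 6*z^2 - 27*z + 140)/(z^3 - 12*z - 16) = (z^2 - 2*z - 35)/(z^2 + 4*z + 4)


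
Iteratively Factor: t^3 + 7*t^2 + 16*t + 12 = (t + 3)*(t^2 + 4*t + 4) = (t + 2)*(t + 3)*(t + 2)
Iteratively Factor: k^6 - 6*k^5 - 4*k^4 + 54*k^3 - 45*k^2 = (k)*(k^5 - 6*k^4 - 4*k^3 + 54*k^2 - 45*k) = k*(k - 5)*(k^4 - k^3 - 9*k^2 + 9*k) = k*(k - 5)*(k + 3)*(k^3 - 4*k^2 + 3*k) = k*(k - 5)*(k - 1)*(k + 3)*(k^2 - 3*k) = k*(k - 5)*(k - 3)*(k - 1)*(k + 3)*(k)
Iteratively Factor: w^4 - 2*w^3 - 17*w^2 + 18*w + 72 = (w + 3)*(w^3 - 5*w^2 - 2*w + 24) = (w - 3)*(w + 3)*(w^2 - 2*w - 8) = (w - 4)*(w - 3)*(w + 3)*(w + 2)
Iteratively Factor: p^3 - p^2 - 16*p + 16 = (p - 4)*(p^2 + 3*p - 4) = (p - 4)*(p + 4)*(p - 1)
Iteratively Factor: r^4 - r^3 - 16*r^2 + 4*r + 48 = (r - 4)*(r^3 + 3*r^2 - 4*r - 12) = (r - 4)*(r - 2)*(r^2 + 5*r + 6) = (r - 4)*(r - 2)*(r + 2)*(r + 3)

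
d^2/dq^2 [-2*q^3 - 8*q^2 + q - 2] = -12*q - 16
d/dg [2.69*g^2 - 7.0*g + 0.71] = 5.38*g - 7.0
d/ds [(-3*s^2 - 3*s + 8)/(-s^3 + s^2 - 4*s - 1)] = (-3*s^4 - 6*s^3 + 39*s^2 - 10*s + 35)/(s^6 - 2*s^5 + 9*s^4 - 6*s^3 + 14*s^2 + 8*s + 1)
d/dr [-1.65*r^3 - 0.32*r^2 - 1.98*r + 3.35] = -4.95*r^2 - 0.64*r - 1.98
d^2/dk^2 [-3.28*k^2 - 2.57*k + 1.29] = -6.56000000000000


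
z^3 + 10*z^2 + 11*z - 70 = (z - 2)*(z + 5)*(z + 7)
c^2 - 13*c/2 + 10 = (c - 4)*(c - 5/2)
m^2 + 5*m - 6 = (m - 1)*(m + 6)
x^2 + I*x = x*(x + I)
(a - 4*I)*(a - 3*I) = a^2 - 7*I*a - 12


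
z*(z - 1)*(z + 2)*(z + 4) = z^4 + 5*z^3 + 2*z^2 - 8*z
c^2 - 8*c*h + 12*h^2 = (c - 6*h)*(c - 2*h)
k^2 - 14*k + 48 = (k - 8)*(k - 6)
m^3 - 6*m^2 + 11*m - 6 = (m - 3)*(m - 2)*(m - 1)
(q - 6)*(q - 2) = q^2 - 8*q + 12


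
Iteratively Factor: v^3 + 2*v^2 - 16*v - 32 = (v - 4)*(v^2 + 6*v + 8) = (v - 4)*(v + 4)*(v + 2)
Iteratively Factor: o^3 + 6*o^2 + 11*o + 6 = (o + 3)*(o^2 + 3*o + 2) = (o + 1)*(o + 3)*(o + 2)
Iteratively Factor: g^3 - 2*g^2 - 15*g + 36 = (g - 3)*(g^2 + g - 12) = (g - 3)*(g + 4)*(g - 3)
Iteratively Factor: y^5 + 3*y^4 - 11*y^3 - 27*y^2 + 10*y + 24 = (y - 1)*(y^4 + 4*y^3 - 7*y^2 - 34*y - 24) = (y - 3)*(y - 1)*(y^3 + 7*y^2 + 14*y + 8) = (y - 3)*(y - 1)*(y + 4)*(y^2 + 3*y + 2) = (y - 3)*(y - 1)*(y + 1)*(y + 4)*(y + 2)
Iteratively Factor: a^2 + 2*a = (a + 2)*(a)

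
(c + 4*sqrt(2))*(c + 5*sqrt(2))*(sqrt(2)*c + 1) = sqrt(2)*c^3 + 19*c^2 + 49*sqrt(2)*c + 40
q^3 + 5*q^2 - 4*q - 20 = (q - 2)*(q + 2)*(q + 5)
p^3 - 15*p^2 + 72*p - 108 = (p - 6)^2*(p - 3)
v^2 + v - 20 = (v - 4)*(v + 5)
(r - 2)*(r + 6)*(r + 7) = r^3 + 11*r^2 + 16*r - 84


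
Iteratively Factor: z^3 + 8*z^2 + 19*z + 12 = (z + 1)*(z^2 + 7*z + 12) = (z + 1)*(z + 4)*(z + 3)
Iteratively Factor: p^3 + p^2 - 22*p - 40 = (p + 2)*(p^2 - p - 20) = (p + 2)*(p + 4)*(p - 5)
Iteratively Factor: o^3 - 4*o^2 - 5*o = (o)*(o^2 - 4*o - 5) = o*(o + 1)*(o - 5)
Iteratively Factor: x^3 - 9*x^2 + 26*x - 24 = (x - 4)*(x^2 - 5*x + 6) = (x - 4)*(x - 2)*(x - 3)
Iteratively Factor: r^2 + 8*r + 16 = (r + 4)*(r + 4)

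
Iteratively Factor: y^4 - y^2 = (y + 1)*(y^3 - y^2) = y*(y + 1)*(y^2 - y) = y^2*(y + 1)*(y - 1)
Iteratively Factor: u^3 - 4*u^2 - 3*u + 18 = (u - 3)*(u^2 - u - 6) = (u - 3)^2*(u + 2)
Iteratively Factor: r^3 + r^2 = (r)*(r^2 + r) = r*(r + 1)*(r)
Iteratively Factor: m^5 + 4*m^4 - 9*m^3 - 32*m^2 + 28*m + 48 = (m - 2)*(m^4 + 6*m^3 + 3*m^2 - 26*m - 24) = (m - 2)*(m + 3)*(m^3 + 3*m^2 - 6*m - 8) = (m - 2)*(m + 1)*(m + 3)*(m^2 + 2*m - 8) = (m - 2)*(m + 1)*(m + 3)*(m + 4)*(m - 2)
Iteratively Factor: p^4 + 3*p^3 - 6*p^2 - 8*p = (p + 1)*(p^3 + 2*p^2 - 8*p) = (p - 2)*(p + 1)*(p^2 + 4*p) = p*(p - 2)*(p + 1)*(p + 4)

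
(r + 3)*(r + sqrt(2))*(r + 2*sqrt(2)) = r^3 + 3*r^2 + 3*sqrt(2)*r^2 + 4*r + 9*sqrt(2)*r + 12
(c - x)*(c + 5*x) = c^2 + 4*c*x - 5*x^2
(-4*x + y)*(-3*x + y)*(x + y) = 12*x^3 + 5*x^2*y - 6*x*y^2 + y^3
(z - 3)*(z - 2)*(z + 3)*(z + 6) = z^4 + 4*z^3 - 21*z^2 - 36*z + 108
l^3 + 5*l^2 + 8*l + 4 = (l + 1)*(l + 2)^2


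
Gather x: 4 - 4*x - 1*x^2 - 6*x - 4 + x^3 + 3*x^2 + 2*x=x^3 + 2*x^2 - 8*x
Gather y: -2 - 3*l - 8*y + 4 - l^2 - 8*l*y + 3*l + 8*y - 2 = -l^2 - 8*l*y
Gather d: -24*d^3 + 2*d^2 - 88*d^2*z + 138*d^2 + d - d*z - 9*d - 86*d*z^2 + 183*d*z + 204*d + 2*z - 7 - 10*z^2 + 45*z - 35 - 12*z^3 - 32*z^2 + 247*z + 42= -24*d^3 + d^2*(140 - 88*z) + d*(-86*z^2 + 182*z + 196) - 12*z^3 - 42*z^2 + 294*z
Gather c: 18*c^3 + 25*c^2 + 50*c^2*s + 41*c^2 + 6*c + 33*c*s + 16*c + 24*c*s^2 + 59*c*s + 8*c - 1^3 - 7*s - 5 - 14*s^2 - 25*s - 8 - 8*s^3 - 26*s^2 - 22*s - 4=18*c^3 + c^2*(50*s + 66) + c*(24*s^2 + 92*s + 30) - 8*s^3 - 40*s^2 - 54*s - 18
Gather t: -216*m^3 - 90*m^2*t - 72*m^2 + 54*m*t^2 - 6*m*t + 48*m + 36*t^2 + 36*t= -216*m^3 - 72*m^2 + 48*m + t^2*(54*m + 36) + t*(-90*m^2 - 6*m + 36)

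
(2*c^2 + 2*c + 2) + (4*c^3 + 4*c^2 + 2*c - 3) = 4*c^3 + 6*c^2 + 4*c - 1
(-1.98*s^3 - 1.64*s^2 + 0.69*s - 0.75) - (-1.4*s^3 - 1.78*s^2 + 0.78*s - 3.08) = -0.58*s^3 + 0.14*s^2 - 0.0900000000000001*s + 2.33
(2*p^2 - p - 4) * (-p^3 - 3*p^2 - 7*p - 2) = -2*p^5 - 5*p^4 - 7*p^3 + 15*p^2 + 30*p + 8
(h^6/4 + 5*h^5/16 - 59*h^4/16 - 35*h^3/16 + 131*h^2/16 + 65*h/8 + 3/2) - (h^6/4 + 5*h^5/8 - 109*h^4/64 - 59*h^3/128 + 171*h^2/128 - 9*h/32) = -5*h^5/16 - 127*h^4/64 - 221*h^3/128 + 877*h^2/128 + 269*h/32 + 3/2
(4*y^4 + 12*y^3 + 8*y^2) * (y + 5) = 4*y^5 + 32*y^4 + 68*y^3 + 40*y^2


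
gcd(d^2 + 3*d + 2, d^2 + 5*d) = 1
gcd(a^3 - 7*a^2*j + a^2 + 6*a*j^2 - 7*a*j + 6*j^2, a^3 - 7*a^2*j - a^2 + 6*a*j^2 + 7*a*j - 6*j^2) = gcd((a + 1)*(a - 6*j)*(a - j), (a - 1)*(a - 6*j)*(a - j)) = a^2 - 7*a*j + 6*j^2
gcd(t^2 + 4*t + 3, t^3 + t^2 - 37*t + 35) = 1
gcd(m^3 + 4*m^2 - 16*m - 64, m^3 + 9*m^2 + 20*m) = m + 4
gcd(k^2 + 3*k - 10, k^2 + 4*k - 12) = k - 2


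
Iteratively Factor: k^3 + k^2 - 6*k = (k - 2)*(k^2 + 3*k) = (k - 2)*(k + 3)*(k)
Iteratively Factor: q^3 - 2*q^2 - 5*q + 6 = (q - 1)*(q^2 - q - 6) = (q - 1)*(q + 2)*(q - 3)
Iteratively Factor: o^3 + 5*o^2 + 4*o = (o)*(o^2 + 5*o + 4) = o*(o + 1)*(o + 4)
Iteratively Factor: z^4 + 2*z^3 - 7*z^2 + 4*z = (z - 1)*(z^3 + 3*z^2 - 4*z) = (z - 1)*(z + 4)*(z^2 - z) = z*(z - 1)*(z + 4)*(z - 1)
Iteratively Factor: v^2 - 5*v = (v - 5)*(v)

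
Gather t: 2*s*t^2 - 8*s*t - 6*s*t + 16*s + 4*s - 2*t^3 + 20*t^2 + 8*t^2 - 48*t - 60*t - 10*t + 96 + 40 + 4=20*s - 2*t^3 + t^2*(2*s + 28) + t*(-14*s - 118) + 140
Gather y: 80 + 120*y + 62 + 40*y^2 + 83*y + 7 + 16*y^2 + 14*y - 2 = 56*y^2 + 217*y + 147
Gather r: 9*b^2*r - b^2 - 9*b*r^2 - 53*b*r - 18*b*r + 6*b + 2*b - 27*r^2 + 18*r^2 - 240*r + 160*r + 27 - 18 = -b^2 + 8*b + r^2*(-9*b - 9) + r*(9*b^2 - 71*b - 80) + 9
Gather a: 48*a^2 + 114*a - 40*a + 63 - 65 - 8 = 48*a^2 + 74*a - 10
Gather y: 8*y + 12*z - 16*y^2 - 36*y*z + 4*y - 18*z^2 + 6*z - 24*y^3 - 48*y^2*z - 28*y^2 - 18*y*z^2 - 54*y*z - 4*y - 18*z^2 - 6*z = -24*y^3 + y^2*(-48*z - 44) + y*(-18*z^2 - 90*z + 8) - 36*z^2 + 12*z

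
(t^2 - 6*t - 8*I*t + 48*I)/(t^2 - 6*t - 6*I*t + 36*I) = (t - 8*I)/(t - 6*I)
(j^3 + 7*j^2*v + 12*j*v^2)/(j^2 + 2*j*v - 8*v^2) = j*(-j - 3*v)/(-j + 2*v)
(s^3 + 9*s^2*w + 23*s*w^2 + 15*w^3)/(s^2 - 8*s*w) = (s^3 + 9*s^2*w + 23*s*w^2 + 15*w^3)/(s*(s - 8*w))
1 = 1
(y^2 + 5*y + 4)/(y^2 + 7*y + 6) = (y + 4)/(y + 6)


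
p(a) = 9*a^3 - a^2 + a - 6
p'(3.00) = 238.00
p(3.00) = 231.00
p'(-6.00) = 985.00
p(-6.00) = -1992.00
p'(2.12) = 118.11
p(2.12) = 77.38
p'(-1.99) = 111.90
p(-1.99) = -82.88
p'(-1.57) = 70.69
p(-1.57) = -44.86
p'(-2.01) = 114.10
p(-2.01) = -85.14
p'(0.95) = 23.47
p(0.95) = 1.76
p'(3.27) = 283.17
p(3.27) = 301.27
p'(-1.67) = 79.64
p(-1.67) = -52.38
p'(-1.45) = 60.67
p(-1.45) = -36.99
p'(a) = 27*a^2 - 2*a + 1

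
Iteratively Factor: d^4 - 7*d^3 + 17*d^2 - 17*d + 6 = (d - 3)*(d^3 - 4*d^2 + 5*d - 2) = (d - 3)*(d - 2)*(d^2 - 2*d + 1) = (d - 3)*(d - 2)*(d - 1)*(d - 1)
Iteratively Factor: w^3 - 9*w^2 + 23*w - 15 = (w - 1)*(w^2 - 8*w + 15) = (w - 5)*(w - 1)*(w - 3)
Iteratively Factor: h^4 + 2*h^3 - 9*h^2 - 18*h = (h)*(h^3 + 2*h^2 - 9*h - 18) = h*(h + 3)*(h^2 - h - 6) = h*(h - 3)*(h + 3)*(h + 2)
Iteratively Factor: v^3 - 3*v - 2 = (v + 1)*(v^2 - v - 2) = (v - 2)*(v + 1)*(v + 1)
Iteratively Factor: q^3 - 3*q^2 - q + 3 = (q - 3)*(q^2 - 1) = (q - 3)*(q + 1)*(q - 1)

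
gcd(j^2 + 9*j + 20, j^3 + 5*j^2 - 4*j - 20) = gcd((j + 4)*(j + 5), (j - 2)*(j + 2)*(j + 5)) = j + 5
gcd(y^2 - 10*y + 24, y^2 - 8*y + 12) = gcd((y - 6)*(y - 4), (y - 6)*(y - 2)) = y - 6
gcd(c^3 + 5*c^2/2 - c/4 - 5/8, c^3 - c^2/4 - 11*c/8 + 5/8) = c - 1/2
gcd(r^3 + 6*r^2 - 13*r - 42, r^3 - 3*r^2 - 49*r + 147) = r^2 + 4*r - 21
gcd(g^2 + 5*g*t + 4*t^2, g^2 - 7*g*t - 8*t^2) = g + t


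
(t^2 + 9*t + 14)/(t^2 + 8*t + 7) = (t + 2)/(t + 1)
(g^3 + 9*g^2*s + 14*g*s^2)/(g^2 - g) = (g^2 + 9*g*s + 14*s^2)/(g - 1)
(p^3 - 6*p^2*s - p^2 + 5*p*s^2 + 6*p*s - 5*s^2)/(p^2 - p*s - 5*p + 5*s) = (p^2 - 5*p*s - p + 5*s)/(p - 5)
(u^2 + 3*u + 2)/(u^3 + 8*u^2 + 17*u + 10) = 1/(u + 5)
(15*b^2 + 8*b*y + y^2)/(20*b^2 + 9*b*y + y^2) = (3*b + y)/(4*b + y)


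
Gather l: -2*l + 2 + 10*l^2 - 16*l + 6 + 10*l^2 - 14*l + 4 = 20*l^2 - 32*l + 12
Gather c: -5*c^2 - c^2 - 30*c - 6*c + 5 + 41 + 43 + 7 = -6*c^2 - 36*c + 96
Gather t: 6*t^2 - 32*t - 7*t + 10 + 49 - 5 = 6*t^2 - 39*t + 54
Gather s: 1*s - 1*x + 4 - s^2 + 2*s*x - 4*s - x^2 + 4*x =-s^2 + s*(2*x - 3) - x^2 + 3*x + 4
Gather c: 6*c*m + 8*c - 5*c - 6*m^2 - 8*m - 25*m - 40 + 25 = c*(6*m + 3) - 6*m^2 - 33*m - 15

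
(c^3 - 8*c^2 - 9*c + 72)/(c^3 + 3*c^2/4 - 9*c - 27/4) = 4*(c - 8)/(4*c + 3)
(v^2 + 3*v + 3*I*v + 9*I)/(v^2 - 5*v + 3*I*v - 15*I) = (v + 3)/(v - 5)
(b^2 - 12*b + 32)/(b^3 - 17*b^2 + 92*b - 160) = 1/(b - 5)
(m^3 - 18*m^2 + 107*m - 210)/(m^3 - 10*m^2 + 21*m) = (m^2 - 11*m + 30)/(m*(m - 3))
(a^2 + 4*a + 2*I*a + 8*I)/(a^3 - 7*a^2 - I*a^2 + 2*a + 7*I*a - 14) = (a^2 + 2*a*(2 + I) + 8*I)/(a^3 - a^2*(7 + I) + a*(2 + 7*I) - 14)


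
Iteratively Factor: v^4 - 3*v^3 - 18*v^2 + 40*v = (v + 4)*(v^3 - 7*v^2 + 10*v) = (v - 5)*(v + 4)*(v^2 - 2*v) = v*(v - 5)*(v + 4)*(v - 2)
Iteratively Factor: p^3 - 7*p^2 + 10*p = (p)*(p^2 - 7*p + 10) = p*(p - 5)*(p - 2)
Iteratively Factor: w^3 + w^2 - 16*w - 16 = (w - 4)*(w^2 + 5*w + 4) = (w - 4)*(w + 1)*(w + 4)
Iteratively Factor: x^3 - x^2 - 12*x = (x - 4)*(x^2 + 3*x) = (x - 4)*(x + 3)*(x)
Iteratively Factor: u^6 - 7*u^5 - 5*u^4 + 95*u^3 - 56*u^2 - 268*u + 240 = (u - 5)*(u^5 - 2*u^4 - 15*u^3 + 20*u^2 + 44*u - 48) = (u - 5)*(u - 1)*(u^4 - u^3 - 16*u^2 + 4*u + 48) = (u - 5)*(u - 1)*(u + 3)*(u^3 - 4*u^2 - 4*u + 16) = (u - 5)*(u - 1)*(u + 2)*(u + 3)*(u^2 - 6*u + 8) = (u - 5)*(u - 4)*(u - 1)*(u + 2)*(u + 3)*(u - 2)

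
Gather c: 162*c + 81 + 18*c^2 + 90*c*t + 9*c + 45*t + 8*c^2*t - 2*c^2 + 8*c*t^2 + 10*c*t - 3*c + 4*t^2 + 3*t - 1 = c^2*(8*t + 16) + c*(8*t^2 + 100*t + 168) + 4*t^2 + 48*t + 80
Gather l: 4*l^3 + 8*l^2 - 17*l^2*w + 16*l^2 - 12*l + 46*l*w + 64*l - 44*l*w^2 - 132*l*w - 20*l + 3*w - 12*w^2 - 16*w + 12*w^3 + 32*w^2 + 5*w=4*l^3 + l^2*(24 - 17*w) + l*(-44*w^2 - 86*w + 32) + 12*w^3 + 20*w^2 - 8*w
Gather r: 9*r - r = 8*r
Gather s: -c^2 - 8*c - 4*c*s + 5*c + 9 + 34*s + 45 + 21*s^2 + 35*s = -c^2 - 3*c + 21*s^2 + s*(69 - 4*c) + 54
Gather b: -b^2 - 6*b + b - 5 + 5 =-b^2 - 5*b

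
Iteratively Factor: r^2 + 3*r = (r)*(r + 3)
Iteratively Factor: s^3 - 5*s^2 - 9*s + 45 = (s + 3)*(s^2 - 8*s + 15) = (s - 3)*(s + 3)*(s - 5)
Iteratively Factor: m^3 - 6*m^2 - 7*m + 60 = (m - 5)*(m^2 - m - 12) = (m - 5)*(m - 4)*(m + 3)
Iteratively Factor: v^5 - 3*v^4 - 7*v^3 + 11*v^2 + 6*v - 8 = (v - 1)*(v^4 - 2*v^3 - 9*v^2 + 2*v + 8) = (v - 1)*(v + 2)*(v^3 - 4*v^2 - v + 4) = (v - 4)*(v - 1)*(v + 2)*(v^2 - 1) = (v - 4)*(v - 1)^2*(v + 2)*(v + 1)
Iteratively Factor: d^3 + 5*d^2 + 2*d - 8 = (d + 4)*(d^2 + d - 2) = (d - 1)*(d + 4)*(d + 2)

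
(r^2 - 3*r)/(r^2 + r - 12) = r/(r + 4)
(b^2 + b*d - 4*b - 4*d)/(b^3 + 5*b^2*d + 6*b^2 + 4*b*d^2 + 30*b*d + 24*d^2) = (b - 4)/(b^2 + 4*b*d + 6*b + 24*d)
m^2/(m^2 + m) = m/(m + 1)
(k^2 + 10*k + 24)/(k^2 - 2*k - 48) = (k + 4)/(k - 8)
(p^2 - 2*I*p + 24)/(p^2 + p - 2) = (p^2 - 2*I*p + 24)/(p^2 + p - 2)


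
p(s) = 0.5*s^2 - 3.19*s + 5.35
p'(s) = 1.0*s - 3.19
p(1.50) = 1.69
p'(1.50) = -1.69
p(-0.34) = 6.49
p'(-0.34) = -3.53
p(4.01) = 0.60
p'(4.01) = 0.82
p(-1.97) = 13.57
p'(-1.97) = -5.16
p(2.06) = 0.90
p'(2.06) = -1.13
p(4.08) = 0.66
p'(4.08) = 0.89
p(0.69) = 3.39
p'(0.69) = -2.50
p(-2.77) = 18.02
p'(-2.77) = -5.96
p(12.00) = 39.07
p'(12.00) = 8.81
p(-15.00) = 165.70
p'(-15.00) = -18.19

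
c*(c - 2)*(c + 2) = c^3 - 4*c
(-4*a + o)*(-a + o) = 4*a^2 - 5*a*o + o^2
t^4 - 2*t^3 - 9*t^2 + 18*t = t*(t - 3)*(t - 2)*(t + 3)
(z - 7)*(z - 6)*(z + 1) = z^3 - 12*z^2 + 29*z + 42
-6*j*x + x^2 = x*(-6*j + x)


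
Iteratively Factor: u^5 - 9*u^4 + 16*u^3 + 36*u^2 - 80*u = (u - 5)*(u^4 - 4*u^3 - 4*u^2 + 16*u) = (u - 5)*(u + 2)*(u^3 - 6*u^2 + 8*u) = u*(u - 5)*(u + 2)*(u^2 - 6*u + 8) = u*(u - 5)*(u - 2)*(u + 2)*(u - 4)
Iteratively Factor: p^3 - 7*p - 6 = (p + 2)*(p^2 - 2*p - 3) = (p + 1)*(p + 2)*(p - 3)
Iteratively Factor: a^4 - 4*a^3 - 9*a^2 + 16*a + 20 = (a - 5)*(a^3 + a^2 - 4*a - 4) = (a - 5)*(a + 2)*(a^2 - a - 2) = (a - 5)*(a + 1)*(a + 2)*(a - 2)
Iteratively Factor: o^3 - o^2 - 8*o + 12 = (o + 3)*(o^2 - 4*o + 4) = (o - 2)*(o + 3)*(o - 2)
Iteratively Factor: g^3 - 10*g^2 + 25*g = (g - 5)*(g^2 - 5*g) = (g - 5)^2*(g)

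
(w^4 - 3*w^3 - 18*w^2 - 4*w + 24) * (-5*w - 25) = -5*w^5 - 10*w^4 + 165*w^3 + 470*w^2 - 20*w - 600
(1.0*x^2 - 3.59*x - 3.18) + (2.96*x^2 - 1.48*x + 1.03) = 3.96*x^2 - 5.07*x - 2.15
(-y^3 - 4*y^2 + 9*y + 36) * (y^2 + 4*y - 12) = -y^5 - 8*y^4 + 5*y^3 + 120*y^2 + 36*y - 432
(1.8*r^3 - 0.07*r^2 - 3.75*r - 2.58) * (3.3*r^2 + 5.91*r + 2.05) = 5.94*r^5 + 10.407*r^4 - 9.0987*r^3 - 30.82*r^2 - 22.9353*r - 5.289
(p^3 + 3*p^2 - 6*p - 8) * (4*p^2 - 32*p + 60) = 4*p^5 - 20*p^4 - 60*p^3 + 340*p^2 - 104*p - 480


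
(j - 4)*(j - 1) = j^2 - 5*j + 4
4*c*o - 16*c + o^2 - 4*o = (4*c + o)*(o - 4)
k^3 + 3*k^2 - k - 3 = (k - 1)*(k + 1)*(k + 3)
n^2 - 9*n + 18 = (n - 6)*(n - 3)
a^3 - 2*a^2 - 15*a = a*(a - 5)*(a + 3)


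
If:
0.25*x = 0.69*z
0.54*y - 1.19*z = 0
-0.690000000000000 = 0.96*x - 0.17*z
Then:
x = -0.77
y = -0.61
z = -0.28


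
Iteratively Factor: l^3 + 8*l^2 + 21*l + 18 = (l + 3)*(l^2 + 5*l + 6) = (l + 2)*(l + 3)*(l + 3)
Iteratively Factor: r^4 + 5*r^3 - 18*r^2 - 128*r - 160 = (r + 2)*(r^3 + 3*r^2 - 24*r - 80) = (r - 5)*(r + 2)*(r^2 + 8*r + 16) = (r - 5)*(r + 2)*(r + 4)*(r + 4)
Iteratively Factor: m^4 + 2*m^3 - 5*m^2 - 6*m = (m)*(m^3 + 2*m^2 - 5*m - 6) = m*(m + 1)*(m^2 + m - 6) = m*(m + 1)*(m + 3)*(m - 2)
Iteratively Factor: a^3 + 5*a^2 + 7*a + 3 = (a + 3)*(a^2 + 2*a + 1) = (a + 1)*(a + 3)*(a + 1)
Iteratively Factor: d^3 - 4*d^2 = (d)*(d^2 - 4*d) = d^2*(d - 4)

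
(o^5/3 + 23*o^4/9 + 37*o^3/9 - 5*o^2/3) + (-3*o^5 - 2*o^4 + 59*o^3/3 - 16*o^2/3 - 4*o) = -8*o^5/3 + 5*o^4/9 + 214*o^3/9 - 7*o^2 - 4*o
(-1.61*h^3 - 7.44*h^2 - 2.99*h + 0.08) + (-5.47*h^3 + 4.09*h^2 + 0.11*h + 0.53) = -7.08*h^3 - 3.35*h^2 - 2.88*h + 0.61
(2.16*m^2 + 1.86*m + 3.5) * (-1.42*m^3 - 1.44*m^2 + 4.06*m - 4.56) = -3.0672*m^5 - 5.7516*m^4 + 1.1212*m^3 - 7.338*m^2 + 5.7284*m - 15.96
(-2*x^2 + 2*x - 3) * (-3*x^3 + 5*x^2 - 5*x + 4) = 6*x^5 - 16*x^4 + 29*x^3 - 33*x^2 + 23*x - 12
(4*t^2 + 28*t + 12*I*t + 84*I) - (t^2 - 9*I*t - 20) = 3*t^2 + 28*t + 21*I*t + 20 + 84*I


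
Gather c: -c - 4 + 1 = -c - 3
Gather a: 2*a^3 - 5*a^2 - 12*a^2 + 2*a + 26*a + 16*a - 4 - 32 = 2*a^3 - 17*a^2 + 44*a - 36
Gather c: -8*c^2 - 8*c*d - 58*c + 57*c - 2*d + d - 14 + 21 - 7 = -8*c^2 + c*(-8*d - 1) - d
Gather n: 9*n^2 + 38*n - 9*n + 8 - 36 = 9*n^2 + 29*n - 28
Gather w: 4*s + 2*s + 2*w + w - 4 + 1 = 6*s + 3*w - 3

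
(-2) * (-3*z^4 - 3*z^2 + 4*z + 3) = 6*z^4 + 6*z^2 - 8*z - 6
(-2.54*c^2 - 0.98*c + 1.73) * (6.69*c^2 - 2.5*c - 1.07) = -16.9926*c^4 - 0.206200000000001*c^3 + 16.7415*c^2 - 3.2764*c - 1.8511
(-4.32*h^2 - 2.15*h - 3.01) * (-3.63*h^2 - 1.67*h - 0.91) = 15.6816*h^4 + 15.0189*h^3 + 18.448*h^2 + 6.9832*h + 2.7391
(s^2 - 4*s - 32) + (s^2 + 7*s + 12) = 2*s^2 + 3*s - 20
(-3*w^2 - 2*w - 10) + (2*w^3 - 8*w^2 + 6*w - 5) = 2*w^3 - 11*w^2 + 4*w - 15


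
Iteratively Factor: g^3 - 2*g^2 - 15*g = (g + 3)*(g^2 - 5*g) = (g - 5)*(g + 3)*(g)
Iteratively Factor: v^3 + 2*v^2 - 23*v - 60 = (v + 4)*(v^2 - 2*v - 15) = (v + 3)*(v + 4)*(v - 5)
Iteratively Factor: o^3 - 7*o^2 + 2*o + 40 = (o - 4)*(o^2 - 3*o - 10) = (o - 5)*(o - 4)*(o + 2)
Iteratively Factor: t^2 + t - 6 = (t + 3)*(t - 2)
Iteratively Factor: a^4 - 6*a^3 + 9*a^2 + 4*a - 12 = (a - 3)*(a^3 - 3*a^2 + 4) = (a - 3)*(a - 2)*(a^2 - a - 2) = (a - 3)*(a - 2)*(a + 1)*(a - 2)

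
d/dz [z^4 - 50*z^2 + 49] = 4*z*(z^2 - 25)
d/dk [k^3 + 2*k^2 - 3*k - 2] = 3*k^2 + 4*k - 3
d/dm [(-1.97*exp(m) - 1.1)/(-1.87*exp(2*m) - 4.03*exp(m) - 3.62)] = (-3.6839*exp(2*m) - 4.114*exp(m) + 2.6984)*exp(m)/(3.4969*exp(4*m) + 15.0722*exp(3*m) + 29.7797*exp(2*m) + 29.1772*exp(m) + 13.1044)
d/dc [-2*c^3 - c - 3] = -6*c^2 - 1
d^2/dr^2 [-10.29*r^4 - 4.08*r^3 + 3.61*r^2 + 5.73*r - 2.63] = -123.48*r^2 - 24.48*r + 7.22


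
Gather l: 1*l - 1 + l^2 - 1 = l^2 + l - 2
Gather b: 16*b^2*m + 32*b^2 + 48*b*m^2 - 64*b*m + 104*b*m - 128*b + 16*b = b^2*(16*m + 32) + b*(48*m^2 + 40*m - 112)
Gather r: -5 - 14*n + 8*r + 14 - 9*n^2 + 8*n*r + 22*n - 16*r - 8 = -9*n^2 + 8*n + r*(8*n - 8) + 1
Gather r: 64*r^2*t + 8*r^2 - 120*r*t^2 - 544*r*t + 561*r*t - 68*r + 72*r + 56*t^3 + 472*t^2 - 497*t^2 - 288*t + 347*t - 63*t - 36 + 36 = r^2*(64*t + 8) + r*(-120*t^2 + 17*t + 4) + 56*t^3 - 25*t^2 - 4*t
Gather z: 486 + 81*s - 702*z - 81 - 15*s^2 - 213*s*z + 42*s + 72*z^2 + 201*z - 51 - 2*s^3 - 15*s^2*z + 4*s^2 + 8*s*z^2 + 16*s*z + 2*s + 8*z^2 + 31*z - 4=-2*s^3 - 11*s^2 + 125*s + z^2*(8*s + 80) + z*(-15*s^2 - 197*s - 470) + 350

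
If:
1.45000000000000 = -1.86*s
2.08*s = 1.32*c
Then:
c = -1.23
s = -0.78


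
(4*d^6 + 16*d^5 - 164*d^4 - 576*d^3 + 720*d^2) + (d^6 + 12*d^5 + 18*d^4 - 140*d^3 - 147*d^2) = 5*d^6 + 28*d^5 - 146*d^4 - 716*d^3 + 573*d^2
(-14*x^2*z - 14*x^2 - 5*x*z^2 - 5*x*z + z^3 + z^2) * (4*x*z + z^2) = -56*x^3*z^2 - 56*x^3*z - 34*x^2*z^3 - 34*x^2*z^2 - x*z^4 - x*z^3 + z^5 + z^4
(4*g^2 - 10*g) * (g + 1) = 4*g^3 - 6*g^2 - 10*g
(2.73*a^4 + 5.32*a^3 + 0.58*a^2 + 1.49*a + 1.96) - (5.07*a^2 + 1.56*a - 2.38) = 2.73*a^4 + 5.32*a^3 - 4.49*a^2 - 0.0700000000000001*a + 4.34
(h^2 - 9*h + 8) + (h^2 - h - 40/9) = 2*h^2 - 10*h + 32/9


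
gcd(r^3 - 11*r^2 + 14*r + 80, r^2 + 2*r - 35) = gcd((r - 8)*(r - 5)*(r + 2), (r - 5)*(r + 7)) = r - 5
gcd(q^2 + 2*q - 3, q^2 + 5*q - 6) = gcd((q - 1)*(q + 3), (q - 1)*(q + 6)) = q - 1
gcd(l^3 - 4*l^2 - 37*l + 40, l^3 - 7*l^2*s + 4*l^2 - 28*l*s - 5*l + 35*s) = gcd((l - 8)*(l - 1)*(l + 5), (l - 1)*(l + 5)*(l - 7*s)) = l^2 + 4*l - 5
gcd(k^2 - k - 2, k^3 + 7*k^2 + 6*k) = k + 1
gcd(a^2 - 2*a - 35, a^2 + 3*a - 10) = a + 5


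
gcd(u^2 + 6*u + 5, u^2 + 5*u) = u + 5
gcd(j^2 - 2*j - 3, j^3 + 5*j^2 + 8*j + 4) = j + 1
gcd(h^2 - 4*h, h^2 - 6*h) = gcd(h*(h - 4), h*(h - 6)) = h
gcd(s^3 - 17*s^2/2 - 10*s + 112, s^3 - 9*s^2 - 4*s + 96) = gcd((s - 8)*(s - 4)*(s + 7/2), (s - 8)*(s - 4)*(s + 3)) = s^2 - 12*s + 32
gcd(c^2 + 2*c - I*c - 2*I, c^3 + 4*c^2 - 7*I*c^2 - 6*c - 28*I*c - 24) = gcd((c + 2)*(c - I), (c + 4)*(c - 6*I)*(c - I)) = c - I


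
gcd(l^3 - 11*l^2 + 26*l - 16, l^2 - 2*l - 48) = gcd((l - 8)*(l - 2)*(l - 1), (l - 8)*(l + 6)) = l - 8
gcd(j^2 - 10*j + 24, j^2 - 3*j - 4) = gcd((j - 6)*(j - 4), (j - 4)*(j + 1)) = j - 4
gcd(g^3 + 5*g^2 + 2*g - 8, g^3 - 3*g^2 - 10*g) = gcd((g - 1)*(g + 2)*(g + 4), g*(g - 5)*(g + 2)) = g + 2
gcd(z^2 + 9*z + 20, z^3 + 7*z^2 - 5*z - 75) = z + 5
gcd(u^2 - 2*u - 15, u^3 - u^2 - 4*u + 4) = 1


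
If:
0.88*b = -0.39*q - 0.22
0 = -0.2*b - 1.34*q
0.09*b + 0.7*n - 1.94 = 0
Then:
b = -0.27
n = 2.81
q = 0.04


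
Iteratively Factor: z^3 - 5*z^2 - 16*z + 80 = (z - 5)*(z^2 - 16) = (z - 5)*(z + 4)*(z - 4)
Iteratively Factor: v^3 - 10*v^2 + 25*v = (v)*(v^2 - 10*v + 25) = v*(v - 5)*(v - 5)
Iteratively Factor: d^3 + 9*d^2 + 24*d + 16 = (d + 4)*(d^2 + 5*d + 4) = (d + 4)^2*(d + 1)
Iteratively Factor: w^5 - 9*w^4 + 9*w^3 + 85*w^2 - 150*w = (w)*(w^4 - 9*w^3 + 9*w^2 + 85*w - 150) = w*(w - 2)*(w^3 - 7*w^2 - 5*w + 75) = w*(w - 2)*(w + 3)*(w^2 - 10*w + 25) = w*(w - 5)*(w - 2)*(w + 3)*(w - 5)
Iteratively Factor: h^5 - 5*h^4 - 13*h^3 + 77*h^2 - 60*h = (h)*(h^4 - 5*h^3 - 13*h^2 + 77*h - 60) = h*(h - 1)*(h^3 - 4*h^2 - 17*h + 60) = h*(h - 3)*(h - 1)*(h^2 - h - 20) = h*(h - 3)*(h - 1)*(h + 4)*(h - 5)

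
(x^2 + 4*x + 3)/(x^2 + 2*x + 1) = (x + 3)/(x + 1)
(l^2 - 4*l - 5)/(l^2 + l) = (l - 5)/l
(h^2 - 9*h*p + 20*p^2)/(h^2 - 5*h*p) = (h - 4*p)/h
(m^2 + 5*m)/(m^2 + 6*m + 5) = m/(m + 1)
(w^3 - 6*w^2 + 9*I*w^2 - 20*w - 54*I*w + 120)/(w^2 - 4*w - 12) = (w^2 + 9*I*w - 20)/(w + 2)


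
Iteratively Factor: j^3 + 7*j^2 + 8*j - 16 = (j + 4)*(j^2 + 3*j - 4) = (j + 4)^2*(j - 1)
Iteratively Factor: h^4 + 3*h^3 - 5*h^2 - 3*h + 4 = (h + 4)*(h^3 - h^2 - h + 1) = (h - 1)*(h + 4)*(h^2 - 1) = (h - 1)^2*(h + 4)*(h + 1)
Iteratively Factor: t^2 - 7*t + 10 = (t - 2)*(t - 5)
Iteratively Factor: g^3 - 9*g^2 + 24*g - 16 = (g - 1)*(g^2 - 8*g + 16) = (g - 4)*(g - 1)*(g - 4)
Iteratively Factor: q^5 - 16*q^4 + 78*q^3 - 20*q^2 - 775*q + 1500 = (q - 5)*(q^4 - 11*q^3 + 23*q^2 + 95*q - 300) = (q - 5)*(q - 4)*(q^3 - 7*q^2 - 5*q + 75) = (q - 5)*(q - 4)*(q + 3)*(q^2 - 10*q + 25) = (q - 5)^2*(q - 4)*(q + 3)*(q - 5)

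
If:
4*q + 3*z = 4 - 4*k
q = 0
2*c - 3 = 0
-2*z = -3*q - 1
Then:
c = 3/2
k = 5/8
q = 0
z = 1/2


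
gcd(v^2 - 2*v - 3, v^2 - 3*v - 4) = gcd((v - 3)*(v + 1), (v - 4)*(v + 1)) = v + 1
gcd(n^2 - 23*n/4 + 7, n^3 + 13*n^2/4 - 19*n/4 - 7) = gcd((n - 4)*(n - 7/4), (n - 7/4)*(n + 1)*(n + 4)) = n - 7/4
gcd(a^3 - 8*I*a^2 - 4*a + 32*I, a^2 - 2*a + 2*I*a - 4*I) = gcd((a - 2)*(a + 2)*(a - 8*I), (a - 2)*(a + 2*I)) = a - 2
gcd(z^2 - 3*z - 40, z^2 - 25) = z + 5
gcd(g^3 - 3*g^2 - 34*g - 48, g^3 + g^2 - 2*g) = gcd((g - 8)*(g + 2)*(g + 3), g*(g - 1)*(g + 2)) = g + 2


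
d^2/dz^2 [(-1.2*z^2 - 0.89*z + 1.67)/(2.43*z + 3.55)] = 4.83153600000001/(14.348907*z^3 + 62.887185*z^2 + 91.872225*z + 44.738875)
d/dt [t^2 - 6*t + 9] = 2*t - 6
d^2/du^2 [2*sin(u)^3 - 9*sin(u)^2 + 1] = -3*sin(u)/2 + 9*sin(3*u)/2 - 18*cos(2*u)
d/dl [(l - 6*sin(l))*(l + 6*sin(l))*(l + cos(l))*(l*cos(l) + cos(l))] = -(l + 1)*(l - 6*sin(l))*(l + 6*sin(l))*(sin(l) - 1)*cos(l) + (l + 1)*(l - 6*sin(l))*(l + cos(l))*(6*cos(l) + 1)*cos(l) - (l + 1)*(l + 6*sin(l))*(l + cos(l))*(6*cos(l) - 1)*cos(l) - (l - 6*sin(l))*(l + 6*sin(l))*(l + cos(l))*(l*sin(l) - sqrt(2)*cos(l + pi/4))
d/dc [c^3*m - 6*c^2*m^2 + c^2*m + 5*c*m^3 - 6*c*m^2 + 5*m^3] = m*(3*c^2 - 12*c*m + 2*c + 5*m^2 - 6*m)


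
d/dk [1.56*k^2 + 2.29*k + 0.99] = 3.12*k + 2.29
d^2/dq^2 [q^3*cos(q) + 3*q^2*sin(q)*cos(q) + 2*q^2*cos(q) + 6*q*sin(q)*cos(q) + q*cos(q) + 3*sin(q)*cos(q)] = -q^3*cos(q) - 6*q^2*sin(q) - 6*q^2*sin(2*q) - 2*q^2*cos(q) - 8*q*sin(q) + 5*q*cos(q) + 12*sqrt(2)*q*cos(2*q + pi/4) - 2*sin(q) - 3*sin(2*q) + 4*cos(q) + 12*cos(2*q)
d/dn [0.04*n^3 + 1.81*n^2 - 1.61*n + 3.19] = 0.12*n^2 + 3.62*n - 1.61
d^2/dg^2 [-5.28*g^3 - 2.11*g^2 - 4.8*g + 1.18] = -31.68*g - 4.22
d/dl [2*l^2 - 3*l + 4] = 4*l - 3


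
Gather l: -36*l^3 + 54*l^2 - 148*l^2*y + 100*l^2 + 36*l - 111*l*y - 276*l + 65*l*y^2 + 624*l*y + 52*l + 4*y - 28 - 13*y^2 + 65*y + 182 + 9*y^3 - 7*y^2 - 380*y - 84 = -36*l^3 + l^2*(154 - 148*y) + l*(65*y^2 + 513*y - 188) + 9*y^3 - 20*y^2 - 311*y + 70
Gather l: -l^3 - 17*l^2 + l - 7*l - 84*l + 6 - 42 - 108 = -l^3 - 17*l^2 - 90*l - 144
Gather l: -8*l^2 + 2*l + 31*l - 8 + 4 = -8*l^2 + 33*l - 4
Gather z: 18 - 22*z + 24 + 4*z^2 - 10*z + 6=4*z^2 - 32*z + 48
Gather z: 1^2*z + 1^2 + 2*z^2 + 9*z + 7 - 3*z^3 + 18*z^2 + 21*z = -3*z^3 + 20*z^2 + 31*z + 8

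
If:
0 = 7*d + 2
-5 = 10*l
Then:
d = -2/7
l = -1/2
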